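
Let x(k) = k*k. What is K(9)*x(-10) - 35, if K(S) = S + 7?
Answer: 1565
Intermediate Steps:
x(k) = k**2
K(S) = 7 + S
K(9)*x(-10) - 35 = (7 + 9)*(-10)**2 - 35 = 16*100 - 35 = 1600 - 35 = 1565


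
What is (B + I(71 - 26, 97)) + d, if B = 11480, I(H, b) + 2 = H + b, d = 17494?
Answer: 29114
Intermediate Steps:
I(H, b) = -2 + H + b (I(H, b) = -2 + (H + b) = -2 + H + b)
(B + I(71 - 26, 97)) + d = (11480 + (-2 + (71 - 26) + 97)) + 17494 = (11480 + (-2 + 45 + 97)) + 17494 = (11480 + 140) + 17494 = 11620 + 17494 = 29114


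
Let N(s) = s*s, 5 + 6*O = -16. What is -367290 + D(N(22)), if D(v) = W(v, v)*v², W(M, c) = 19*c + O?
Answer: 2153030990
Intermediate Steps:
O = -7/2 (O = -⅚ + (⅙)*(-16) = -⅚ - 8/3 = -7/2 ≈ -3.5000)
N(s) = s²
W(M, c) = -7/2 + 19*c (W(M, c) = 19*c - 7/2 = -7/2 + 19*c)
D(v) = v²*(-7/2 + 19*v) (D(v) = (-7/2 + 19*v)*v² = v²*(-7/2 + 19*v))
-367290 + D(N(22)) = -367290 + (22²)²*(-7 + 38*22²)/2 = -367290 + (½)*484²*(-7 + 38*484) = -367290 + (½)*234256*(-7 + 18392) = -367290 + (½)*234256*18385 = -367290 + 2153398280 = 2153030990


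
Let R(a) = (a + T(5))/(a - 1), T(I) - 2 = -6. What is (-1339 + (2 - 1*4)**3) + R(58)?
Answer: -25575/19 ≈ -1346.1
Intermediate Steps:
T(I) = -4 (T(I) = 2 - 6 = -4)
R(a) = (-4 + a)/(-1 + a) (R(a) = (a - 4)/(a - 1) = (-4 + a)/(-1 + a))
(-1339 + (2 - 1*4)**3) + R(58) = (-1339 + (2 - 1*4)**3) + (-4 + 58)/(-1 + 58) = (-1339 + (2 - 4)**3) + 54/57 = (-1339 + (-2)**3) + (1/57)*54 = (-1339 - 8) + 18/19 = -1347 + 18/19 = -25575/19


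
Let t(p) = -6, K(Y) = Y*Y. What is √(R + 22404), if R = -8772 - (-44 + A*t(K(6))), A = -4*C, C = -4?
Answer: 2*√3443 ≈ 117.35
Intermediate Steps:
K(Y) = Y²
A = 16 (A = -4*(-4) = 16)
R = -8632 (R = -8772 - (-44 + 16*(-6)) = -8772 - (-44 - 96) = -8772 - 1*(-140) = -8772 + 140 = -8632)
√(R + 22404) = √(-8632 + 22404) = √13772 = 2*√3443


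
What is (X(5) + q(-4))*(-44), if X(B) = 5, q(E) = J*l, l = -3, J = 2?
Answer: 44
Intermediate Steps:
q(E) = -6 (q(E) = 2*(-3) = -6)
(X(5) + q(-4))*(-44) = (5 - 6)*(-44) = -1*(-44) = 44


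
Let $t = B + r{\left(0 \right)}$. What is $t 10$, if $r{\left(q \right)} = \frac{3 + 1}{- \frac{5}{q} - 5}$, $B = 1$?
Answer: $10$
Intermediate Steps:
$r{\left(q \right)} = \frac{4}{-5 - \frac{5}{q}}$
$t = 1$ ($t = 1 - \frac{0}{5 + 5 \cdot 0} = 1 - \frac{0}{5 + 0} = 1 - \frac{0}{5} = 1 - 0 \cdot \frac{1}{5} = 1 + 0 = 1$)
$t 10 = 1 \cdot 10 = 10$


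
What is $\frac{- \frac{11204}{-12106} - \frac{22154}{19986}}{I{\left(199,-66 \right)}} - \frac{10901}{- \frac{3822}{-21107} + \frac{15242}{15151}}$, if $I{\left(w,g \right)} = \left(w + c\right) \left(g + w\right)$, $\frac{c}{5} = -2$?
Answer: $- \frac{757209605938714791528683}{82457672047416391824} \approx -9183.0$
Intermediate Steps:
$c = -10$ ($c = 5 \left(-2\right) = -10$)
$I{\left(w,g \right)} = \left(-10 + w\right) \left(g + w\right)$ ($I{\left(w,g \right)} = \left(w - 10\right) \left(g + w\right) = \left(-10 + w\right) \left(g + w\right)$)
$\frac{- \frac{11204}{-12106} - \frac{22154}{19986}}{I{\left(199,-66 \right)}} - \frac{10901}{- \frac{3822}{-21107} + \frac{15242}{15151}} = \frac{- \frac{11204}{-12106} - \frac{22154}{19986}}{199^{2} - -660 - 1990 - 13134} - \frac{10901}{- \frac{3822}{-21107} + \frac{15242}{15151}} = \frac{\left(-11204\right) \left(- \frac{1}{12106}\right) - \frac{11077}{9993}}{39601 + 660 - 1990 - 13134} - \frac{10901}{\left(-3822\right) \left(- \frac{1}{21107}\right) + 15242 \cdot \frac{1}{15151}} = \frac{\frac{5602}{6053} - \frac{11077}{9993}}{25137} - \frac{10901}{\frac{3822}{21107} + \frac{15242}{15151}} = \left(- \frac{11068295}{60487629}\right) \frac{1}{25137} - \frac{10901}{\frac{379620016}{319792157}} = - \frac{1581185}{217211075739} - \frac{3486054303457}{379620016} = - \frac{757209605938714791528683}{82457672047416391824}$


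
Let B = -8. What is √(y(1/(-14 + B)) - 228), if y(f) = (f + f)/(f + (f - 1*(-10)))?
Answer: I*√2708977/109 ≈ 15.1*I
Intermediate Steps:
y(f) = 2*f/(10 + 2*f) (y(f) = (2*f)/(f + (f + 10)) = (2*f)/(f + (10 + f)) = (2*f)/(10 + 2*f) = 2*f/(10 + 2*f))
√(y(1/(-14 + B)) - 228) = √(1/((-14 - 8)*(5 + 1/(-14 - 8))) - 228) = √(1/((-22)*(5 + 1/(-22))) - 228) = √(-1/(22*(5 - 1/22)) - 228) = √(-1/(22*109/22) - 228) = √(-1/22*22/109 - 228) = √(-1/109 - 228) = √(-24853/109) = I*√2708977/109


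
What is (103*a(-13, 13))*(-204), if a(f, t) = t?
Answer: -273156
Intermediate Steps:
(103*a(-13, 13))*(-204) = (103*13)*(-204) = 1339*(-204) = -273156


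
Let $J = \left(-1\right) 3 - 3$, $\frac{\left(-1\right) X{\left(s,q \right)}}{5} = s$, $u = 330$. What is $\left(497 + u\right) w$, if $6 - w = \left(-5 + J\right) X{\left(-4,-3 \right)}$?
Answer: $186902$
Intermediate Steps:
$X{\left(s,q \right)} = - 5 s$
$J = -6$ ($J = -3 - 3 = -6$)
$w = 226$ ($w = 6 - \left(-5 - 6\right) \left(\left(-5\right) \left(-4\right)\right) = 6 - \left(-11\right) 20 = 6 - -220 = 6 + 220 = 226$)
$\left(497 + u\right) w = \left(497 + 330\right) 226 = 827 \cdot 226 = 186902$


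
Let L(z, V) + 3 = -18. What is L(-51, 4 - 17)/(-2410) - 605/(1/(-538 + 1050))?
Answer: -746521579/2410 ≈ -3.0976e+5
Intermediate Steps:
L(z, V) = -21 (L(z, V) = -3 - 18 = -21)
L(-51, 4 - 17)/(-2410) - 605/(1/(-538 + 1050)) = -21/(-2410) - 605/(1/(-538 + 1050)) = -21*(-1/2410) - 605/(1/512) = 21/2410 - 605/1/512 = 21/2410 - 605*512 = 21/2410 - 309760 = -746521579/2410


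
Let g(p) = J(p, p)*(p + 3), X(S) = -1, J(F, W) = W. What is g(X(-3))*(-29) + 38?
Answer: 96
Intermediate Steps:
g(p) = p*(3 + p) (g(p) = p*(p + 3) = p*(3 + p))
g(X(-3))*(-29) + 38 = -(3 - 1)*(-29) + 38 = -1*2*(-29) + 38 = -2*(-29) + 38 = 58 + 38 = 96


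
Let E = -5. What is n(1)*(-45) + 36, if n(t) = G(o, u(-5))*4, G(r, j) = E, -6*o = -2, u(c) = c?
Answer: 936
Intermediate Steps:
o = ⅓ (o = -⅙*(-2) = ⅓ ≈ 0.33333)
G(r, j) = -5
n(t) = -20 (n(t) = -5*4 = -20)
n(1)*(-45) + 36 = -20*(-45) + 36 = 900 + 36 = 936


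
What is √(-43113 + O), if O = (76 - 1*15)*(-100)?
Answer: I*√49213 ≈ 221.84*I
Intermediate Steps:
O = -6100 (O = (76 - 15)*(-100) = 61*(-100) = -6100)
√(-43113 + O) = √(-43113 - 6100) = √(-49213) = I*√49213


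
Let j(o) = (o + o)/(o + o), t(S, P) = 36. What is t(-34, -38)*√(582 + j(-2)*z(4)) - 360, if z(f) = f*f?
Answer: -360 + 36*√598 ≈ 520.35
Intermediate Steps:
z(f) = f²
j(o) = 1 (j(o) = (2*o)/((2*o)) = (2*o)*(1/(2*o)) = 1)
t(-34, -38)*√(582 + j(-2)*z(4)) - 360 = 36*√(582 + 1*4²) - 360 = 36*√(582 + 1*16) - 360 = 36*√(582 + 16) - 360 = 36*√598 - 360 = -360 + 36*√598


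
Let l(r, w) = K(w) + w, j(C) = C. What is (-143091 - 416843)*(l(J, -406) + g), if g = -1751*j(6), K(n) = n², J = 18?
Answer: -86187281016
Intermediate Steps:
l(r, w) = w + w² (l(r, w) = w² + w = w + w²)
g = -10506 (g = -1751*6 = -10506)
(-143091 - 416843)*(l(J, -406) + g) = (-143091 - 416843)*(-406*(1 - 406) - 10506) = -559934*(-406*(-405) - 10506) = -559934*(164430 - 10506) = -559934*153924 = -86187281016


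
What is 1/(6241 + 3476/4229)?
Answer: 4229/26396665 ≈ 0.00016021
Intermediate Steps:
1/(6241 + 3476/4229) = 1/(26396665/4229) = 4229/26396665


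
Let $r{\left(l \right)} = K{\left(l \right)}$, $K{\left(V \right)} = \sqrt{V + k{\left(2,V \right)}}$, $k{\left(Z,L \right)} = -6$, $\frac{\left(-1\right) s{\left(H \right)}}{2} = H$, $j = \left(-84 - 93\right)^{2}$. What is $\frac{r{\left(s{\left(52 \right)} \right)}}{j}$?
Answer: $\frac{i \sqrt{110}}{31329} \approx 0.00033477 i$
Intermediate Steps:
$j = 31329$ ($j = \left(-177\right)^{2} = 31329$)
$s{\left(H \right)} = - 2 H$
$K{\left(V \right)} = \sqrt{-6 + V}$ ($K{\left(V \right)} = \sqrt{V - 6} = \sqrt{-6 + V}$)
$r{\left(l \right)} = \sqrt{-6 + l}$
$\frac{r{\left(s{\left(52 \right)} \right)}}{j} = \frac{\sqrt{-6 - 104}}{31329} = \sqrt{-6 - 104} \cdot \frac{1}{31329} = \sqrt{-110} \cdot \frac{1}{31329} = i \sqrt{110} \cdot \frac{1}{31329} = \frac{i \sqrt{110}}{31329}$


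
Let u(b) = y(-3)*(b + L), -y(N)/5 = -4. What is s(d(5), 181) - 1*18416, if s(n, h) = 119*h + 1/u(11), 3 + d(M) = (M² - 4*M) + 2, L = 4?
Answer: 936901/300 ≈ 3123.0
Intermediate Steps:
y(N) = 20 (y(N) = -5*(-4) = 20)
d(M) = -1 + M² - 4*M (d(M) = -3 + ((M² - 4*M) + 2) = -3 + (2 + M² - 4*M) = -1 + M² - 4*M)
u(b) = 80 + 20*b (u(b) = 20*(b + 4) = 20*(4 + b) = 80 + 20*b)
s(n, h) = 1/300 + 119*h (s(n, h) = 119*h + 1/(80 + 20*11) = 119*h + 1/(80 + 220) = 119*h + 1/300 = 1/300 + 119*h)
s(d(5), 181) - 1*18416 = (1/300 + 119*181) - 1*18416 = (1/300 + 21539) - 18416 = 6461701/300 - 18416 = 936901/300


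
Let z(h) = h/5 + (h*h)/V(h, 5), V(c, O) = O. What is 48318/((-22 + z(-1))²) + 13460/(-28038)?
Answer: 337056361/3392598 ≈ 99.350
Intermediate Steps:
z(h) = h/5 + h²/5 (z(h) = h/5 + (h*h)/5 = h*(⅕) + h²*(⅕) = h/5 + h²/5)
48318/((-22 + z(-1))²) + 13460/(-28038) = 48318/((-22 + (⅕)*(-1)*(1 - 1))²) + 13460/(-28038) = 48318/((-22 + (⅕)*(-1)*0)²) + 13460*(-1/28038) = 48318/((-22 + 0)²) - 6730/14019 = 48318/((-22)²) - 6730/14019 = 48318/484 - 6730/14019 = 48318*(1/484) - 6730/14019 = 24159/242 - 6730/14019 = 337056361/3392598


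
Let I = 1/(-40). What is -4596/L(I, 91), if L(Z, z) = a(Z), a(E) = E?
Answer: 183840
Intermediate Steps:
I = -1/40 ≈ -0.025000
L(Z, z) = Z
-4596/L(I, 91) = -4596/(-1/40) = -4596*(-40) = 183840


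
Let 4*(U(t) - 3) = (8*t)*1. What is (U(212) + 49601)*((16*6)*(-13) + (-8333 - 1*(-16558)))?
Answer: 349045356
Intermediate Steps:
U(t) = 3 + 2*t (U(t) = 3 + ((8*t)*1)/4 = 3 + (8*t)/4 = 3 + 2*t)
(U(212) + 49601)*((16*6)*(-13) + (-8333 - 1*(-16558))) = ((3 + 2*212) + 49601)*((16*6)*(-13) + (-8333 - 1*(-16558))) = ((3 + 424) + 49601)*(96*(-13) + (-8333 + 16558)) = (427 + 49601)*(-1248 + 8225) = 50028*6977 = 349045356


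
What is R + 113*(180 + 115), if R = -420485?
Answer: -387150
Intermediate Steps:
R + 113*(180 + 115) = -420485 + 113*(180 + 115) = -420485 + 113*295 = -420485 + 33335 = -387150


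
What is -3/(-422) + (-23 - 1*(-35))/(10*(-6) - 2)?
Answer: -2439/13082 ≈ -0.18644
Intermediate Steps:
-3/(-422) + (-23 - 1*(-35))/(10*(-6) - 2) = -3*(-1/422) + (-23 + 35)/(-60 - 2) = 3/422 + 12/(-62) = 3/422 + 12*(-1/62) = 3/422 - 6/31 = -2439/13082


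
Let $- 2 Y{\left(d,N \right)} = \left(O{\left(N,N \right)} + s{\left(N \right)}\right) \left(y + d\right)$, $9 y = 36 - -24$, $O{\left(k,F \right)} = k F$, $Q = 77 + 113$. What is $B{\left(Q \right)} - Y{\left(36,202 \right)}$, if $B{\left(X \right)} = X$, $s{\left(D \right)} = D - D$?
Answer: $\frac{2612026}{3} \approx 8.7068 \cdot 10^{5}$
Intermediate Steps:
$s{\left(D \right)} = 0$
$Q = 190$
$O{\left(k,F \right)} = F k$
$y = \frac{20}{3}$ ($y = \frac{36 - -24}{9} = \frac{36 + 24}{9} = \frac{1}{9} \cdot 60 = \frac{20}{3} \approx 6.6667$)
$Y{\left(d,N \right)} = - \frac{N^{2} \left(\frac{20}{3} + d\right)}{2}$ ($Y{\left(d,N \right)} = - \frac{\left(N N + 0\right) \left(\frac{20}{3} + d\right)}{2} = - \frac{\left(N^{2} + 0\right) \left(\frac{20}{3} + d\right)}{2} = - \frac{N^{2} \left(\frac{20}{3} + d\right)}{2}$)
$B{\left(Q \right)} - Y{\left(36,202 \right)} = 190 - \frac{202^{2} \left(-20 - 108\right)}{6} = 190 - \frac{1}{6} \cdot 40804 \left(-20 - 108\right) = 190 - \frac{1}{6} \cdot 40804 \left(-128\right) = 190 - - \frac{2611456}{3} = 190 + \frac{2611456}{3} = \frac{2612026}{3}$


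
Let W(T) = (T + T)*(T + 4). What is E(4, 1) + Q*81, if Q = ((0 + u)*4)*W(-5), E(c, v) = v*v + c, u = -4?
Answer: -12955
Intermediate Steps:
E(c, v) = c + v² (E(c, v) = v² + c = c + v²)
W(T) = 2*T*(4 + T) (W(T) = (2*T)*(4 + T) = 2*T*(4 + T))
Q = -160 (Q = ((0 - 4)*4)*(2*(-5)*(4 - 5)) = (-4*4)*(2*(-5)*(-1)) = -16*10 = -160)
E(4, 1) + Q*81 = (4 + 1²) - 160*81 = (4 + 1) - 12960 = 5 - 12960 = -12955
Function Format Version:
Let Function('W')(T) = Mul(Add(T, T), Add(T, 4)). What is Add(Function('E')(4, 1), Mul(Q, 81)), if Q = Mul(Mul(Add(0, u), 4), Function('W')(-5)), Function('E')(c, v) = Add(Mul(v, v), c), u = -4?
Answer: -12955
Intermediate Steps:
Function('E')(c, v) = Add(c, Pow(v, 2)) (Function('E')(c, v) = Add(Pow(v, 2), c) = Add(c, Pow(v, 2)))
Function('W')(T) = Mul(2, T, Add(4, T)) (Function('W')(T) = Mul(Mul(2, T), Add(4, T)) = Mul(2, T, Add(4, T)))
Q = -160 (Q = Mul(Mul(Add(0, -4), 4), Mul(2, -5, Add(4, -5))) = Mul(Mul(-4, 4), Mul(2, -5, -1)) = Mul(-16, 10) = -160)
Add(Function('E')(4, 1), Mul(Q, 81)) = Add(Add(4, Pow(1, 2)), Mul(-160, 81)) = Add(Add(4, 1), -12960) = Add(5, -12960) = -12955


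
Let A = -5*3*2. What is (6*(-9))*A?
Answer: 1620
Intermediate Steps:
A = -30 (A = -15*2 = -30)
(6*(-9))*A = (6*(-9))*(-30) = -54*(-30) = 1620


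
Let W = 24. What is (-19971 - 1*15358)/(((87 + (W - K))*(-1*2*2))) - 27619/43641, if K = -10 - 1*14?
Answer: 169653181/2618460 ≈ 64.791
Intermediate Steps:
K = -24 (K = -10 - 14 = -24)
(-19971 - 1*15358)/(((87 + (W - K))*(-1*2*2))) - 27619/43641 = (-19971 - 1*15358)/(((87 + (24 - 1*(-24)))*(-1*2*2))) - 27619/43641 = (-19971 - 15358)/(((87 + (24 + 24))*(-2*2))) - 27619*1/43641 = -35329*(-1/(4*(87 + 48))) - 27619/43641 = -35329/(135*(-4)) - 27619/43641 = -35329/(-540) - 27619/43641 = -35329*(-1/540) - 27619/43641 = 35329/540 - 27619/43641 = 169653181/2618460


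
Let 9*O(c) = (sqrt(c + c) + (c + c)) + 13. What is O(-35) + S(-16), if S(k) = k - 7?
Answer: -88/3 + I*sqrt(70)/9 ≈ -29.333 + 0.92962*I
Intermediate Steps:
O(c) = 13/9 + 2*c/9 + sqrt(2)*sqrt(c)/9 (O(c) = ((sqrt(c + c) + (c + c)) + 13)/9 = ((sqrt(2*c) + 2*c) + 13)/9 = ((sqrt(2)*sqrt(c) + 2*c) + 13)/9 = ((2*c + sqrt(2)*sqrt(c)) + 13)/9 = (13 + 2*c + sqrt(2)*sqrt(c))/9 = 13/9 + 2*c/9 + sqrt(2)*sqrt(c)/9)
S(k) = -7 + k
O(-35) + S(-16) = (13/9 + (2/9)*(-35) + sqrt(2)*sqrt(-35)/9) + (-7 - 16) = (13/9 - 70/9 + sqrt(2)*(I*sqrt(35))/9) - 23 = (13/9 - 70/9 + I*sqrt(70)/9) - 23 = (-19/3 + I*sqrt(70)/9) - 23 = -88/3 + I*sqrt(70)/9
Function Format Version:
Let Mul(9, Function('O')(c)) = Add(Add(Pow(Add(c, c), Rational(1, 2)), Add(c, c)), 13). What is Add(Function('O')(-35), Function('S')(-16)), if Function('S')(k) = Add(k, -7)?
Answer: Add(Rational(-88, 3), Mul(Rational(1, 9), I, Pow(70, Rational(1, 2)))) ≈ Add(-29.333, Mul(0.92962, I))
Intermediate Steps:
Function('O')(c) = Add(Rational(13, 9), Mul(Rational(2, 9), c), Mul(Rational(1, 9), Pow(2, Rational(1, 2)), Pow(c, Rational(1, 2)))) (Function('O')(c) = Mul(Rational(1, 9), Add(Add(Pow(Add(c, c), Rational(1, 2)), Add(c, c)), 13)) = Mul(Rational(1, 9), Add(Add(Pow(Mul(2, c), Rational(1, 2)), Mul(2, c)), 13)) = Mul(Rational(1, 9), Add(Add(Mul(Pow(2, Rational(1, 2)), Pow(c, Rational(1, 2))), Mul(2, c)), 13)) = Mul(Rational(1, 9), Add(Add(Mul(2, c), Mul(Pow(2, Rational(1, 2)), Pow(c, Rational(1, 2)))), 13)) = Mul(Rational(1, 9), Add(13, Mul(2, c), Mul(Pow(2, Rational(1, 2)), Pow(c, Rational(1, 2))))) = Add(Rational(13, 9), Mul(Rational(2, 9), c), Mul(Rational(1, 9), Pow(2, Rational(1, 2)), Pow(c, Rational(1, 2)))))
Function('S')(k) = Add(-7, k)
Add(Function('O')(-35), Function('S')(-16)) = Add(Add(Rational(13, 9), Mul(Rational(2, 9), -35), Mul(Rational(1, 9), Pow(2, Rational(1, 2)), Pow(-35, Rational(1, 2)))), Add(-7, -16)) = Add(Add(Rational(13, 9), Rational(-70, 9), Mul(Rational(1, 9), Pow(2, Rational(1, 2)), Mul(I, Pow(35, Rational(1, 2))))), -23) = Add(Add(Rational(13, 9), Rational(-70, 9), Mul(Rational(1, 9), I, Pow(70, Rational(1, 2)))), -23) = Add(Add(Rational(-19, 3), Mul(Rational(1, 9), I, Pow(70, Rational(1, 2)))), -23) = Add(Rational(-88, 3), Mul(Rational(1, 9), I, Pow(70, Rational(1, 2))))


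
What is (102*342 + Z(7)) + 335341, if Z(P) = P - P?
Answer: 370225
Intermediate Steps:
Z(P) = 0
(102*342 + Z(7)) + 335341 = (102*342 + 0) + 335341 = (34884 + 0) + 335341 = 34884 + 335341 = 370225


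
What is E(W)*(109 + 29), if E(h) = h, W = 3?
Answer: 414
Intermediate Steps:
E(W)*(109 + 29) = 3*(109 + 29) = 3*138 = 414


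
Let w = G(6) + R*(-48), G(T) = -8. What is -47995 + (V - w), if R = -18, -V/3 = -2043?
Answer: -42722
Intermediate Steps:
V = 6129 (V = -3*(-2043) = 6129)
w = 856 (w = -8 - 18*(-48) = -8 + 864 = 856)
-47995 + (V - w) = -47995 + (6129 - 1*856) = -47995 + (6129 - 856) = -47995 + 5273 = -42722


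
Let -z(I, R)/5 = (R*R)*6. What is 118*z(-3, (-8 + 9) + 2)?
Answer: -31860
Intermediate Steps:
z(I, R) = -30*R**2 (z(I, R) = -5*R*R*6 = -5*R**2*6 = -30*R**2)
118*z(-3, (-8 + 9) + 2) = 118*(-30*((-8 + 9) + 2)**2) = 118*(-30*(1 + 2)**2) = 118*(-30*3**2) = 118*(-30*9) = 118*(-270) = -31860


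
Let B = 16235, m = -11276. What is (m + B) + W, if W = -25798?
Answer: -20839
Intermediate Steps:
(m + B) + W = (-11276 + 16235) - 25798 = 4959 - 25798 = -20839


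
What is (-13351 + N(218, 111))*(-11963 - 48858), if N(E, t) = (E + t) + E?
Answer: 778752084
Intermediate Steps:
N(E, t) = t + 2*E
(-13351 + N(218, 111))*(-11963 - 48858) = (-13351 + (111 + 2*218))*(-11963 - 48858) = (-13351 + (111 + 436))*(-60821) = (-13351 + 547)*(-60821) = -12804*(-60821) = 778752084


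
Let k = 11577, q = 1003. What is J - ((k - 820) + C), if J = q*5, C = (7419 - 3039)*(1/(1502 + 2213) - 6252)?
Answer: 20341866498/743 ≈ 2.7378e+7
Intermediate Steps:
C = -20346132804/743 (C = 4380*(1/3715 - 6252) = 4380*(-23226179/3715) = -20346132804/743 ≈ -2.7384e+7)
J = 5015 (J = 1003*5 = 5015)
J - ((k - 820) + C) = 5015 - ((11577 - 820) - 20346132804/743) = 5015 - (10757 - 20346132804/743) = 5015 - 1*(-20338140353/743) = 5015 + 20338140353/743 = 20341866498/743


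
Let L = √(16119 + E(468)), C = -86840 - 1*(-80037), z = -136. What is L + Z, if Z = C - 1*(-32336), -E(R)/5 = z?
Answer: 25533 + √16799 ≈ 25663.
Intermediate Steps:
E(R) = 680 (E(R) = -5*(-136) = 680)
C = -6803 (C = -86840 + 80037 = -6803)
Z = 25533 (Z = -6803 - 1*(-32336) = -6803 + 32336 = 25533)
L = √16799 (L = √(16119 + 680) = √16799 ≈ 129.61)
L + Z = √16799 + 25533 = 25533 + √16799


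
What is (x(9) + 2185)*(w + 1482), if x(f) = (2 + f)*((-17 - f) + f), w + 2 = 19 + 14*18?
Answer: 3498498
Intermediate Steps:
w = 269 (w = -2 + (19 + 14*18) = -2 + (19 + 252) = -2 + 271 = 269)
x(f) = -34 - 17*f (x(f) = (2 + f)*(-17) = -34 - 17*f)
(x(9) + 2185)*(w + 1482) = ((-34 - 17*9) + 2185)*(269 + 1482) = ((-34 - 153) + 2185)*1751 = (-187 + 2185)*1751 = 1998*1751 = 3498498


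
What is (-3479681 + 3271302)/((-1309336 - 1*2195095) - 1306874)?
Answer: 208379/4811305 ≈ 0.043310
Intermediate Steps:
(-3479681 + 3271302)/((-1309336 - 1*2195095) - 1306874) = -208379/((-1309336 - 2195095) - 1306874) = -208379/(-3504431 - 1306874) = -208379/(-4811305) = -208379*(-1/4811305) = 208379/4811305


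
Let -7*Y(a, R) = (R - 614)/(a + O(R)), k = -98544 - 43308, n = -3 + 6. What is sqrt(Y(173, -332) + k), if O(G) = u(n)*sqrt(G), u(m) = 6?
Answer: sqrt(-141852 + 946/(7*(173 + 12*I*sqrt(83)))) ≈ 0.e-4 - 376.63*I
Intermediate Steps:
n = 3
k = -141852
O(G) = 6*sqrt(G)
Y(a, R) = -(-614 + R)/(7*(a + 6*sqrt(R))) (Y(a, R) = -(R - 614)/(7*(a + 6*sqrt(R))) = -(-614 + R)/(7*(a + 6*sqrt(R))))
sqrt(Y(173, -332) + k) = sqrt((614 - 1*(-332))/(7*(173 + 6*sqrt(-332))) - 141852) = sqrt((614 + 332)/(7*(173 + 6*(2*I*sqrt(83)))) - 141852) = sqrt((1/7)*946/(173 + 12*I*sqrt(83)) - 141852) = sqrt(946/(7*(173 + 12*I*sqrt(83))) - 141852) = sqrt(-141852 + 946/(7*(173 + 12*I*sqrt(83))))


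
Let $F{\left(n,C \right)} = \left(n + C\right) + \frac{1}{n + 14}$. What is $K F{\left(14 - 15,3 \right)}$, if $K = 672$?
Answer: $\frac{18144}{13} \approx 1395.7$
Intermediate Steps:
$F{\left(n,C \right)} = C + n + \frac{1}{14 + n}$ ($F{\left(n,C \right)} = \left(C + n\right) + \frac{1}{14 + n} = C + n + \frac{1}{14 + n}$)
$K F{\left(14 - 15,3 \right)} = 672 \frac{1 + \left(14 - 15\right)^{2} + 14 \cdot 3 + 14 \left(14 - 15\right) + 3 \left(14 - 15\right)}{14 + \left(14 - 15\right)} = 672 \frac{1 + \left(-1\right)^{2} + 42 + 14 \left(-1\right) + 3 \left(-1\right)}{14 - 1} = 672 \frac{1 + 1 + 42 - 14 - 3}{13} = 672 \cdot \frac{1}{13} \cdot 27 = 672 \cdot \frac{27}{13} = \frac{18144}{13}$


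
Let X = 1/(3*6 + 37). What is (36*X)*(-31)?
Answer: -1116/55 ≈ -20.291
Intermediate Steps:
X = 1/55 (X = 1/(18 + 37) = 1/55 ≈ 0.018182)
(36*X)*(-31) = (36*(1/55))*(-31) = (36/55)*(-31) = -1116/55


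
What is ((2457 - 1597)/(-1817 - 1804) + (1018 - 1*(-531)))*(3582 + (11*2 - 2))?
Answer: 20200264538/3621 ≈ 5.5786e+6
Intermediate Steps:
((2457 - 1597)/(-1817 - 1804) + (1018 - 1*(-531)))*(3582 + (11*2 - 2)) = (860/(-3621) + (1018 + 531))*(3582 + (22 - 2)) = (860*(-1/3621) + 1549)*(3582 + 20) = (-860/3621 + 1549)*3602 = (5608069/3621)*3602 = 20200264538/3621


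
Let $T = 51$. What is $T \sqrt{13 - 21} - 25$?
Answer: $-25 + 102 i \sqrt{2} \approx -25.0 + 144.25 i$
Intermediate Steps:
$T \sqrt{13 - 21} - 25 = 51 \sqrt{13 - 21} - 25 = 51 \sqrt{-8} - 25 = 51 \cdot 2 i \sqrt{2} - 25 = 102 i \sqrt{2} - 25 = -25 + 102 i \sqrt{2}$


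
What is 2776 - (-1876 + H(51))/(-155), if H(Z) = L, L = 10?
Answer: 428414/155 ≈ 2764.0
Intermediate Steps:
H(Z) = 10
2776 - (-1876 + H(51))/(-155) = 2776 - (-1876 + 10)/(-155) = 2776 - (-1866)*(-1)/155 = 2776 - 1*1866/155 = 2776 - 1866/155 = 428414/155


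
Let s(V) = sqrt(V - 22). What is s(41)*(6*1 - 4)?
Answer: 2*sqrt(19) ≈ 8.7178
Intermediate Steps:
s(V) = sqrt(-22 + V)
s(41)*(6*1 - 4) = sqrt(-22 + 41)*(6*1 - 4) = sqrt(19)*(6 - 4) = sqrt(19)*2 = 2*sqrt(19)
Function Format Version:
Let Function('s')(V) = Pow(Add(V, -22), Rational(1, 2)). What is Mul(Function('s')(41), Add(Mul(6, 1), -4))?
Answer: Mul(2, Pow(19, Rational(1, 2))) ≈ 8.7178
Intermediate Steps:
Function('s')(V) = Pow(Add(-22, V), Rational(1, 2))
Mul(Function('s')(41), Add(Mul(6, 1), -4)) = Mul(Pow(Add(-22, 41), Rational(1, 2)), Add(Mul(6, 1), -4)) = Mul(Pow(19, Rational(1, 2)), Add(6, -4)) = Mul(Pow(19, Rational(1, 2)), 2) = Mul(2, Pow(19, Rational(1, 2)))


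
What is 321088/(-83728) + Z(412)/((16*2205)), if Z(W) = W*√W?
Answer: -20068/5233 + 103*√103/4410 ≈ -3.5979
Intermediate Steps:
Z(W) = W^(3/2)
321088/(-83728) + Z(412)/((16*2205)) = 321088/(-83728) + 412^(3/2)/((16*2205)) = 321088*(-1/83728) + (824*√103)/35280 = -20068/5233 + (824*√103)*(1/35280) = -20068/5233 + 103*√103/4410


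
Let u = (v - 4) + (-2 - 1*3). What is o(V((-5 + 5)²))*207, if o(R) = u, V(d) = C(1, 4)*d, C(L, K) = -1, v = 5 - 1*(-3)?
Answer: -207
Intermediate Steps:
v = 8 (v = 5 + 3 = 8)
u = -1 (u = (8 - 4) + (-2 - 1*3) = 4 + (-2 - 3) = 4 - 5 = -1)
V(d) = -d
o(R) = -1
o(V((-5 + 5)²))*207 = -1*207 = -207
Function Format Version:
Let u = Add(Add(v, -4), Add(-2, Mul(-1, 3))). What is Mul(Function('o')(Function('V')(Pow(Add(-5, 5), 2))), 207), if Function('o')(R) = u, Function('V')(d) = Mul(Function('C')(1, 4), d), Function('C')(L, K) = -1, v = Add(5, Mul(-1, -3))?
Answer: -207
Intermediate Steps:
v = 8 (v = Add(5, 3) = 8)
u = -1 (u = Add(Add(8, -4), Add(-2, Mul(-1, 3))) = Add(4, Add(-2, -3)) = Add(4, -5) = -1)
Function('V')(d) = Mul(-1, d)
Function('o')(R) = -1
Mul(Function('o')(Function('V')(Pow(Add(-5, 5), 2))), 207) = Mul(-1, 207) = -207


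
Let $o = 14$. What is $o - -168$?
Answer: $182$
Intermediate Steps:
$o - -168 = 14 - -168 = 14 + 168 = 182$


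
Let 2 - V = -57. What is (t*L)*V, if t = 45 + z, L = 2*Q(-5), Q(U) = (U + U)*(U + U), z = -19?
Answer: 306800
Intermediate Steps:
V = 59 (V = 2 - 1*(-57) = 2 + 57 = 59)
Q(U) = 4*U**2 (Q(U) = (2*U)*(2*U) = 4*U**2)
L = 200 (L = 2*(4*(-5)**2) = 2*(4*25) = 2*100 = 200)
t = 26 (t = 45 - 19 = 26)
(t*L)*V = (26*200)*59 = 5200*59 = 306800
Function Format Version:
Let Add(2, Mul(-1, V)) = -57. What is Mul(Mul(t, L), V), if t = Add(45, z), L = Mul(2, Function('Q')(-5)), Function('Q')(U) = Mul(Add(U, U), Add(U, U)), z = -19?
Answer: 306800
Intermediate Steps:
V = 59 (V = Add(2, Mul(-1, -57)) = Add(2, 57) = 59)
Function('Q')(U) = Mul(4, Pow(U, 2)) (Function('Q')(U) = Mul(Mul(2, U), Mul(2, U)) = Mul(4, Pow(U, 2)))
L = 200 (L = Mul(2, Mul(4, Pow(-5, 2))) = Mul(2, Mul(4, 25)) = Mul(2, 100) = 200)
t = 26 (t = Add(45, -19) = 26)
Mul(Mul(t, L), V) = Mul(Mul(26, 200), 59) = Mul(5200, 59) = 306800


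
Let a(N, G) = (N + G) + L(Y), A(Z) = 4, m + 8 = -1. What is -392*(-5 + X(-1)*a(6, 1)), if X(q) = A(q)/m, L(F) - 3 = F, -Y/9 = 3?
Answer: -9016/9 ≈ -1001.8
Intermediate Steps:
Y = -27 (Y = -9*3 = -27)
m = -9 (m = -8 - 1 = -9)
L(F) = 3 + F
a(N, G) = -24 + G + N (a(N, G) = (N + G) + (3 - 27) = (G + N) - 24 = -24 + G + N)
X(q) = -4/9 (X(q) = 4/(-9) = 4*(-⅑) = -4/9)
-392*(-5 + X(-1)*a(6, 1)) = -392*(-5 - 4*(-24 + 1 + 6)/9) = -392*(-5 - 4/9*(-17)) = -392*(-5 + 68/9) = -392*23/9 = -9016/9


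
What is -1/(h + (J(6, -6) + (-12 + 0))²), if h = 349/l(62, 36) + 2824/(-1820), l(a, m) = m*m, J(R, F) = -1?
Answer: -589680/98899739 ≈ -0.0059624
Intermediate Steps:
l(a, m) = m²
h = -756181/589680 (h = 349/(36²) + 2824/(-1820) = 349/1296 + 2824*(-1/1820) = 349*(1/1296) - 706/455 = 349/1296 - 706/455 = -756181/589680 ≈ -1.2824)
-1/(h + (J(6, -6) + (-12 + 0))²) = -1/(-756181/589680 + (-1 + (-12 + 0))²) = -1/(-756181/589680 + (-1 - 12)²) = -1/(-756181/589680 + (-13)²) = -1/(-756181/589680 + 169) = -1/98899739/589680 = -1*589680/98899739 = -589680/98899739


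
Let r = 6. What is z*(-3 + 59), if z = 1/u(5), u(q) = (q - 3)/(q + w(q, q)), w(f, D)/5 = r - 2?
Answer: 700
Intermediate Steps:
w(f, D) = 20 (w(f, D) = 5*(6 - 2) = 5*4 = 20)
u(q) = (-3 + q)/(20 + q) (u(q) = (q - 3)/(q + 20) = (-3 + q)/(20 + q))
z = 25/2 (z = 1/((-3 + 5)/(20 + 5)) = 1/(2/25) = 25/2 ≈ 12.500)
z*(-3 + 59) = 25*(-3 + 59)/2 = (25/2)*56 = 700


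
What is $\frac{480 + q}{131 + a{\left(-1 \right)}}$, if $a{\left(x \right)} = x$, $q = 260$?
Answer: $\frac{74}{13} \approx 5.6923$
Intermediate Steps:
$\frac{480 + q}{131 + a{\left(-1 \right)}} = \frac{480 + 260}{131 - 1} = \frac{740}{130} = 740 \cdot \frac{1}{130} = \frac{74}{13}$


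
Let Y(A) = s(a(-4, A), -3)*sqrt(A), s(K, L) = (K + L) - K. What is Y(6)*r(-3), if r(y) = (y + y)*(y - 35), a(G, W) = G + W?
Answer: -684*sqrt(6) ≈ -1675.5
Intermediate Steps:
s(K, L) = L
Y(A) = -3*sqrt(A)
r(y) = 2*y*(-35 + y) (r(y) = (2*y)*(-35 + y) = 2*y*(-35 + y))
Y(6)*r(-3) = (-3*sqrt(6))*(2*(-3)*(-35 - 3)) = (-3*sqrt(6))*(2*(-3)*(-38)) = -3*sqrt(6)*228 = -684*sqrt(6)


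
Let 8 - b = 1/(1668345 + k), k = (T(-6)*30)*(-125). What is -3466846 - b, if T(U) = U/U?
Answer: -5770907834129/1664595 ≈ -3.4669e+6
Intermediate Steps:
T(U) = 1
k = -3750 (k = (1*30)*(-125) = 30*(-125) = -3750)
b = 13316759/1664595 (b = 8 - 1/(1668345 - 3750) = 8 - 1/1664595 = 13316759/1664595 ≈ 8.0000)
-3466846 - b = -3466846 - 1*13316759/1664595 = -3466846 - 13316759/1664595 = -5770907834129/1664595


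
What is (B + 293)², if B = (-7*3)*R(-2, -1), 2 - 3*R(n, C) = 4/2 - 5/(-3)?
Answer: 835396/9 ≈ 92822.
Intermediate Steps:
R(n, C) = -5/9 (R(n, C) = ⅔ - (4/2 - 5/(-3))/3 = ⅔ - (4*(½) - 5*(-⅓))/3 = ⅔ - (2 + 5/3)/3 = ⅔ - ⅓*11/3 = ⅔ - 11/9 = -5/9)
B = 35/3 (B = -7*3*(-5/9) = -21*(-5/9) = 35/3 ≈ 11.667)
(B + 293)² = (35/3 + 293)² = (914/3)² = 835396/9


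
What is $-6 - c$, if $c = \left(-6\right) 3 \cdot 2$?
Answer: $30$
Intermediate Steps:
$c = -36$ ($c = \left(-18\right) 2 = -36$)
$-6 - c = -6 - -36 = -6 + 36 = 30$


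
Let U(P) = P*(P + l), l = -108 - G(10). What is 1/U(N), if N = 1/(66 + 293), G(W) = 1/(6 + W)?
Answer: -2062096/620695 ≈ -3.3222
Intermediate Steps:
N = 1/359 ≈ 0.0027855
l = -1729/16 (l = -108 - 1/(6 + 10) = -108 - 1/16 = -1729/16 ≈ -108.06)
U(P) = P*(-1729/16 + P) (U(P) = P*(P - 1729/16) = P*(-1729/16 + P))
1/U(N) = 1/((1/16)*(1/359)*(-1729 + 16*(1/359))) = 1/((1/16)*(1/359)*(-1729 + 16/359)) = 1/((1/16)*(1/359)*(-620695/359)) = 1/(-620695/2062096) = -2062096/620695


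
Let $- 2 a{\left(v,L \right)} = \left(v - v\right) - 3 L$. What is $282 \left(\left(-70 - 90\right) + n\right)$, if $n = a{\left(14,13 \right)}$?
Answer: $-39621$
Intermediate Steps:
$a{\left(v,L \right)} = \frac{3 L}{2}$ ($a{\left(v,L \right)} = - \frac{\left(v - v\right) - 3 L}{2} = - \frac{0 - 3 L}{2} = - \frac{\left(-3\right) L}{2} = \frac{3 L}{2}$)
$n = \frac{39}{2}$ ($n = \frac{3}{2} \cdot 13 = \frac{39}{2} \approx 19.5$)
$282 \left(\left(-70 - 90\right) + n\right) = 282 \left(\left(-70 - 90\right) + \frac{39}{2}\right) = 282 \left(-160 + \frac{39}{2}\right) = 282 \left(- \frac{281}{2}\right) = -39621$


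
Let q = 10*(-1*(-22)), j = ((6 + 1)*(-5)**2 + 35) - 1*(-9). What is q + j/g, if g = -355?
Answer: 77881/355 ≈ 219.38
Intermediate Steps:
j = 219 (j = (7*25 + 35) + 9 = (175 + 35) + 9 = 210 + 9 = 219)
q = 220 (q = 10*22 = 220)
q + j/g = 220 + 219/(-355) = 220 + 219*(-1/355) = 220 - 219/355 = 77881/355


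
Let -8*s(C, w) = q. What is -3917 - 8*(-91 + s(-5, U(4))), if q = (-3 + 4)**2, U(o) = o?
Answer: -3188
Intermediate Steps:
q = 1 (q = 1**2 = 1)
s(C, w) = -1/8 (s(C, w) = -1/8*1 = -1/8)
-3917 - 8*(-91 + s(-5, U(4))) = -3917 - 8*(-91 - 1/8) = -3917 - 8*(-729)/8 = -3917 - 1*(-729) = -3917 + 729 = -3188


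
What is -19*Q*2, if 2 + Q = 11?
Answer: -342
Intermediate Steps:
Q = 9 (Q = -2 + 11 = 9)
-19*Q*2 = -19*9*2 = -171*2 = -342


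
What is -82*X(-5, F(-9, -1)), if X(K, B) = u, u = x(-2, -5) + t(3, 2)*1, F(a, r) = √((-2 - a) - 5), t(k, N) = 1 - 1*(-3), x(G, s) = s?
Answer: 82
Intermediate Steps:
t(k, N) = 4 (t(k, N) = 1 + 3 = 4)
F(a, r) = √(-7 - a)
u = -1 (u = -5 + 4*1 = -5 + 4 = -1)
X(K, B) = -1
-82*X(-5, F(-9, -1)) = -82*(-1) = 82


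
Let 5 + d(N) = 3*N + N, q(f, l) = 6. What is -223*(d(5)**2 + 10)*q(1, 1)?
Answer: -314430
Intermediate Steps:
d(N) = -5 + 4*N (d(N) = -5 + (3*N + N) = -5 + 4*N)
-223*(d(5)**2 + 10)*q(1, 1) = -223*((-5 + 4*5)**2 + 10)*6 = -223*((-5 + 20)**2 + 10)*6 = -223*(15**2 + 10)*6 = -223*(225 + 10)*6 = -52405*6 = -223*1410 = -314430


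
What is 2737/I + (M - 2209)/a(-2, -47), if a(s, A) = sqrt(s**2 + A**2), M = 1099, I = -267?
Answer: -2737/267 - 1110*sqrt(2213)/2213 ≈ -33.847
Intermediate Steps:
a(s, A) = sqrt(A**2 + s**2)
2737/I + (M - 2209)/a(-2, -47) = 2737/(-267) + (1099 - 2209)/(sqrt((-47)**2 + (-2)**2)) = 2737*(-1/267) - 1110/sqrt(2209 + 4) = -2737/267 - 1110*sqrt(2213)/2213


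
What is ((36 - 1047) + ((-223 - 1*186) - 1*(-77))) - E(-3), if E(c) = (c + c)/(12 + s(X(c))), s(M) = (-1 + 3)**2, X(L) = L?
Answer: -10741/8 ≈ -1342.6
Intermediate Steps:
s(M) = 4 (s(M) = 2**2 = 4)
E(c) = c/8 (E(c) = (c + c)/(12 + 4) = (2*c)/16 = (2*c)*(1/16) = c/8)
((36 - 1047) + ((-223 - 1*186) - 1*(-77))) - E(-3) = ((36 - 1047) + ((-223 - 1*186) - 1*(-77))) - (-3)/8 = (-1011 + ((-223 - 186) + 77)) - 1*(-3/8) = (-1011 + (-409 + 77)) + 3/8 = (-1011 - 332) + 3/8 = -1343 + 3/8 = -10741/8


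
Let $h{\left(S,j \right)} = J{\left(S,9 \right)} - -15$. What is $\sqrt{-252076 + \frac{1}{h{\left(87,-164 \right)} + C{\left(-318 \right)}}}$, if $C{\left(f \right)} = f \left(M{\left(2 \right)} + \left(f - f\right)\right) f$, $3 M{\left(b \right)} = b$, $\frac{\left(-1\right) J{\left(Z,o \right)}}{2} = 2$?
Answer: $\frac{i \sqrt{1146038409265577}}{67427} \approx 502.07 i$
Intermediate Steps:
$J{\left(Z,o \right)} = -4$ ($J{\left(Z,o \right)} = \left(-2\right) 2 = -4$)
$M{\left(b \right)} = \frac{b}{3}$
$h{\left(S,j \right)} = 11$ ($h{\left(S,j \right)} = -4 - -15 = -4 + 15 = 11$)
$C{\left(f \right)} = \frac{2 f^{2}}{3}$ ($C{\left(f \right)} = f \left(\frac{1}{3} \cdot 2 + \left(f - f\right)\right) f = f \left(\frac{2}{3} + 0\right) f = f \frac{2}{3} f = \frac{2 f}{3} f = \frac{2 f^{2}}{3}$)
$\sqrt{-252076 + \frac{1}{h{\left(87,-164 \right)} + C{\left(-318 \right)}}} = \sqrt{-252076 + \frac{1}{11 + \frac{2 \left(-318\right)^{2}}{3}}} = \sqrt{-252076 + \frac{1}{11 + \frac{2}{3} \cdot 101124}} = \sqrt{-252076 + \frac{1}{11 + 67416}} = \sqrt{-252076 + \frac{1}{67427}} = \sqrt{- \frac{16996728451}{67427}} = \frac{i \sqrt{1146038409265577}}{67427}$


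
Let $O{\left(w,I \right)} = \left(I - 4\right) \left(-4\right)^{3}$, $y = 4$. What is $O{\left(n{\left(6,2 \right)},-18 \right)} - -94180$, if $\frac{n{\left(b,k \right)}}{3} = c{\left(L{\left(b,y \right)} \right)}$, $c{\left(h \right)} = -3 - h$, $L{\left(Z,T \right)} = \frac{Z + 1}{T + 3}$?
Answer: $95588$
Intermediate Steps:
$L{\left(Z,T \right)} = \frac{1 + Z}{3 + T}$
$n{\left(b,k \right)} = - \frac{66}{7} - \frac{3 b}{7}$ ($n{\left(b,k \right)} = 3 \left(-3 - \frac{1 + b}{3 + 4}\right) = 3 \left(-3 - \frac{1 + b}{7}\right) = 3 \left(-3 - \left(\frac{1}{7} + \frac{b}{7}\right)\right) = 3 \left(- \frac{22}{7} - \frac{b}{7}\right) = - \frac{66}{7} - \frac{3 b}{7}$)
$O{\left(w,I \right)} = 256 - 64 I$ ($O{\left(w,I \right)} = \left(-4 + I\right) \left(-64\right) = 256 - 64 I$)
$O{\left(n{\left(6,2 \right)},-18 \right)} - -94180 = \left(256 - -1152\right) - -94180 = \left(256 + 1152\right) + 94180 = 1408 + 94180 = 95588$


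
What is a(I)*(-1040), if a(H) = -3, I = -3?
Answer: 3120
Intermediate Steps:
a(I)*(-1040) = -3*(-1040) = 3120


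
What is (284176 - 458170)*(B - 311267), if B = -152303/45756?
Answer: 13323155709995/246 ≈ 5.4159e+10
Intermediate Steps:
B = -4913/1476 (B = -152303*1/45756 = -4913/1476 ≈ -3.3286)
(284176 - 458170)*(B - 311267) = (284176 - 458170)*(-4913/1476 - 311267) = -173994*(-459435005/1476) = 13323155709995/246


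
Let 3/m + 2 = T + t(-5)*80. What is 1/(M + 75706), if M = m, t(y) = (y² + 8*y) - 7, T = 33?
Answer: 1729/130895671 ≈ 1.3209e-5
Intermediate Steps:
t(y) = -7 + y² + 8*y
m = -3/1729 (m = 3/(-2 + (33 + (-7 + (-5)² + 8*(-5))*80)) = 3/(-2 + (33 + (-7 + 25 - 40)*80)) = 3/(-2 + (33 - 22*80)) = 3/(-2 + (33 - 1760)) = 3/(-2 - 1727) = 3/(-1729) = 3*(-1/1729) = -3/1729 ≈ -0.0017351)
M = -3/1729 ≈ -0.0017351
1/(M + 75706) = 1/(-3/1729 + 75706) = 1/(130895671/1729) = 1729/130895671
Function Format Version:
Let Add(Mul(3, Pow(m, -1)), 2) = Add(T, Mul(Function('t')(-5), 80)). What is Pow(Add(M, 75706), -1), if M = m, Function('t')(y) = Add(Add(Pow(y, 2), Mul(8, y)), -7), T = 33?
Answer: Rational(1729, 130895671) ≈ 1.3209e-5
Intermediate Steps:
Function('t')(y) = Add(-7, Pow(y, 2), Mul(8, y))
m = Rational(-3, 1729) (m = Mul(3, Pow(Add(-2, Add(33, Mul(Add(-7, Pow(-5, 2), Mul(8, -5)), 80))), -1)) = Mul(3, Pow(Add(-2, Add(33, Mul(Add(-7, 25, -40), 80))), -1)) = Mul(3, Pow(Add(-2, Add(33, Mul(-22, 80))), -1)) = Mul(3, Pow(Add(-2, Add(33, -1760)), -1)) = Mul(3, Pow(Add(-2, -1727), -1)) = Mul(3, Pow(-1729, -1)) = Mul(3, Rational(-1, 1729)) = Rational(-3, 1729) ≈ -0.0017351)
M = Rational(-3, 1729) ≈ -0.0017351
Pow(Add(M, 75706), -1) = Pow(Add(Rational(-3, 1729), 75706), -1) = Pow(Rational(130895671, 1729), -1) = Rational(1729, 130895671)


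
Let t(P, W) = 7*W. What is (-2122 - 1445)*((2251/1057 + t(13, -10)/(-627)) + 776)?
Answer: -613251518059/220913 ≈ -2.7760e+6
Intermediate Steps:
(-2122 - 1445)*((2251/1057 + t(13, -10)/(-627)) + 776) = (-2122 - 1445)*((2251/1057 + (7*(-10))/(-627)) + 776) = -3567*((2251*(1/1057) - 70*(-1/627)) + 776) = -3567*((2251/1057 + 70/627) + 776) = -3567*(1485367/662739 + 776) = -3567*515770831/662739 = -613251518059/220913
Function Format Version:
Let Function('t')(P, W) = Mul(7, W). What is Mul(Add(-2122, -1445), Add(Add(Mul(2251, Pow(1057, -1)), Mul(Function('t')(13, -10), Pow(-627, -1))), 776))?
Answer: Rational(-613251518059, 220913) ≈ -2.7760e+6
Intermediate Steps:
Mul(Add(-2122, -1445), Add(Add(Mul(2251, Pow(1057, -1)), Mul(Function('t')(13, -10), Pow(-627, -1))), 776)) = Mul(Add(-2122, -1445), Add(Add(Mul(2251, Pow(1057, -1)), Mul(Mul(7, -10), Pow(-627, -1))), 776)) = Mul(-3567, Add(Add(Mul(2251, Rational(1, 1057)), Mul(-70, Rational(-1, 627))), 776)) = Mul(-3567, Add(Add(Rational(2251, 1057), Rational(70, 627)), 776)) = Mul(-3567, Add(Rational(1485367, 662739), 776)) = Mul(-3567, Rational(515770831, 662739)) = Rational(-613251518059, 220913)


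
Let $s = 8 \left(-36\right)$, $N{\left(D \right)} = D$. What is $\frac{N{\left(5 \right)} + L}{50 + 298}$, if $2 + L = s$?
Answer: $- \frac{95}{116} \approx -0.81897$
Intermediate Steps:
$s = -288$
$L = -290$ ($L = -2 - 288 = -290$)
$\frac{N{\left(5 \right)} + L}{50 + 298} = \frac{5 - 290}{50 + 298} = - \frac{285}{348} = \left(-285\right) \frac{1}{348} = - \frac{95}{116}$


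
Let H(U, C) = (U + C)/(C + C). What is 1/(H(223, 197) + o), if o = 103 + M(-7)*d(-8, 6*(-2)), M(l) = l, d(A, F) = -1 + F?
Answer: 197/38428 ≈ 0.0051265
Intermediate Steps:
H(U, C) = (C + U)/(2*C) (H(U, C) = (C + U)/((2*C)) = (C + U)*(1/(2*C)) = (C + U)/(2*C))
o = 194 (o = 103 - 7*(-1 + 6*(-2)) = 103 - 7*(-1 - 12) = 103 - 7*(-13) = 103 + 91 = 194)
1/(H(223, 197) + o) = 1/((½)*(197 + 223)/197 + 194) = 1/((½)*(1/197)*420 + 194) = 1/(210/197 + 194) = 1/(38428/197) = 197/38428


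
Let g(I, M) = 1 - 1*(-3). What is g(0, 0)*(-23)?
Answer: -92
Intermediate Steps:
g(I, M) = 4 (g(I, M) = 1 + 3 = 4)
g(0, 0)*(-23) = 4*(-23) = -92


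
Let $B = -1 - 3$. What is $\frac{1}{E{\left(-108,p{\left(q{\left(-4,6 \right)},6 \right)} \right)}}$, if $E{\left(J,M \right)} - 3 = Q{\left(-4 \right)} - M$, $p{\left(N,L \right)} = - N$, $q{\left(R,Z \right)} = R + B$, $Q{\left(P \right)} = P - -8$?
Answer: $-1$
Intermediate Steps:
$Q{\left(P \right)} = 8 + P$ ($Q{\left(P \right)} = P + 8 = 8 + P$)
$B = -4$ ($B = -1 - 3 = -4$)
$q{\left(R,Z \right)} = -4 + R$ ($q{\left(R,Z \right)} = R - 4 = -4 + R$)
$E{\left(J,M \right)} = 7 - M$ ($E{\left(J,M \right)} = 3 - \left(-4 + M\right) = 7 - M$)
$\frac{1}{E{\left(-108,p{\left(q{\left(-4,6 \right)},6 \right)} \right)}} = \frac{1}{7 - - (-4 - 4)} = \frac{1}{7 - \left(-1\right) \left(-8\right)} = \frac{1}{7 - 8} = \frac{1}{-1} = -1$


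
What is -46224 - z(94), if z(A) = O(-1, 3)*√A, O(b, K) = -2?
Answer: -46224 + 2*√94 ≈ -46205.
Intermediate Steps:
z(A) = -2*√A
-46224 - z(94) = -46224 - (-2)*√94 = -46224 + 2*√94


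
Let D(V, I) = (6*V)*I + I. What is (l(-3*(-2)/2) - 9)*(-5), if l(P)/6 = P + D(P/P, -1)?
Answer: 165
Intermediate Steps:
D(V, I) = I + 6*I*V (D(V, I) = 6*I*V + I = I + 6*I*V)
l(P) = -42 + 6*P (l(P) = 6*(P - (1 + 6*(P/P))) = 6*(P - (1 + 6*1)) = 6*(P - (1 + 6)) = 6*(P - 1*7) = 6*(P - 7) = 6*(-7 + P) = -42 + 6*P)
(l(-3*(-2)/2) - 9)*(-5) = ((-42 + 6*(-3*(-2)/2)) - 9)*(-5) = ((-42 + 6*(6*(1/2))) - 9)*(-5) = ((-42 + 6*3) - 9)*(-5) = ((-42 + 18) - 9)*(-5) = (-24 - 9)*(-5) = -33*(-5) = 165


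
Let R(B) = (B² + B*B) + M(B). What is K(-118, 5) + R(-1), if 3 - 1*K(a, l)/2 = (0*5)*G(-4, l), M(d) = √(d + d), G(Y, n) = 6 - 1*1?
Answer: 8 + I*√2 ≈ 8.0 + 1.4142*I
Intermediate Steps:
G(Y, n) = 5 (G(Y, n) = 6 - 1 = 5)
M(d) = √2*√d (M(d) = √(2*d) = √2*√d)
K(a, l) = 6 (K(a, l) = 6 - 2*0*5*5 = 6 - 0*5 = 6 - 2*0 = 6 + 0 = 6)
R(B) = 2*B² + √2*√B (R(B) = (B² + B*B) + √2*√B = (B² + B²) + √2*√B = 2*B² + √2*√B)
K(-118, 5) + R(-1) = 6 + (2*(-1)² + √2*√(-1)) = 6 + (2*1 + √2*I) = 6 + (2 + I*√2) = 8 + I*√2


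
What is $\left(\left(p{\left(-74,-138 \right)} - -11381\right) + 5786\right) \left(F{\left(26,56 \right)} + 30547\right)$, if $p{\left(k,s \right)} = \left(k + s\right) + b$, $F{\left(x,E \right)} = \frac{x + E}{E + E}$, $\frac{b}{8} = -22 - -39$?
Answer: $\frac{29237112243}{56} \approx 5.2209 \cdot 10^{8}$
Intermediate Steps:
$b = 136$ ($b = 8 \left(-22 - -39\right) = 8 \left(-22 + 39\right) = 8 \cdot 17 = 136$)
$F{\left(x,E \right)} = \frac{E + x}{2 E}$
$p{\left(k,s \right)} = 136 + k + s$ ($p{\left(k,s \right)} = \left(k + s\right) + 136 = 136 + k + s$)
$\left(\left(p{\left(-74,-138 \right)} - -11381\right) + 5786\right) \left(F{\left(26,56 \right)} + 30547\right) = \left(\left(\left(136 - 74 - 138\right) - -11381\right) + 5786\right) \left(\frac{56 + 26}{2 \cdot 56} + 30547\right) = \left(\left(-76 + 11381\right) + 5786\right) \left(\frac{1}{2} \cdot \frac{1}{56} \cdot 82 + 30547\right) = \left(11305 + 5786\right) \left(\frac{41}{56} + 30547\right) = 17091 \cdot \frac{1710673}{56} = \frac{29237112243}{56}$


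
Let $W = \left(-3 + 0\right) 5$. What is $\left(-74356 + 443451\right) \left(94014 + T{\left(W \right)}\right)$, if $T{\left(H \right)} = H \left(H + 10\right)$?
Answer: $34727779455$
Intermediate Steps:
$W = -15$ ($W = \left(-3\right) 5 = -15$)
$T{\left(H \right)} = H \left(10 + H\right)$
$\left(-74356 + 443451\right) \left(94014 + T{\left(W \right)}\right) = \left(-74356 + 443451\right) \left(94014 - 15 \left(10 - 15\right)\right) = 369095 \left(94014 - -75\right) = 369095 \left(94014 + 75\right) = 369095 \cdot 94089 = 34727779455$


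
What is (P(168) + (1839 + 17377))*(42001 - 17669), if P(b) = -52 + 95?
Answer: 468609988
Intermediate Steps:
P(b) = 43
(P(168) + (1839 + 17377))*(42001 - 17669) = (43 + (1839 + 17377))*(42001 - 17669) = (43 + 19216)*24332 = 19259*24332 = 468609988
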